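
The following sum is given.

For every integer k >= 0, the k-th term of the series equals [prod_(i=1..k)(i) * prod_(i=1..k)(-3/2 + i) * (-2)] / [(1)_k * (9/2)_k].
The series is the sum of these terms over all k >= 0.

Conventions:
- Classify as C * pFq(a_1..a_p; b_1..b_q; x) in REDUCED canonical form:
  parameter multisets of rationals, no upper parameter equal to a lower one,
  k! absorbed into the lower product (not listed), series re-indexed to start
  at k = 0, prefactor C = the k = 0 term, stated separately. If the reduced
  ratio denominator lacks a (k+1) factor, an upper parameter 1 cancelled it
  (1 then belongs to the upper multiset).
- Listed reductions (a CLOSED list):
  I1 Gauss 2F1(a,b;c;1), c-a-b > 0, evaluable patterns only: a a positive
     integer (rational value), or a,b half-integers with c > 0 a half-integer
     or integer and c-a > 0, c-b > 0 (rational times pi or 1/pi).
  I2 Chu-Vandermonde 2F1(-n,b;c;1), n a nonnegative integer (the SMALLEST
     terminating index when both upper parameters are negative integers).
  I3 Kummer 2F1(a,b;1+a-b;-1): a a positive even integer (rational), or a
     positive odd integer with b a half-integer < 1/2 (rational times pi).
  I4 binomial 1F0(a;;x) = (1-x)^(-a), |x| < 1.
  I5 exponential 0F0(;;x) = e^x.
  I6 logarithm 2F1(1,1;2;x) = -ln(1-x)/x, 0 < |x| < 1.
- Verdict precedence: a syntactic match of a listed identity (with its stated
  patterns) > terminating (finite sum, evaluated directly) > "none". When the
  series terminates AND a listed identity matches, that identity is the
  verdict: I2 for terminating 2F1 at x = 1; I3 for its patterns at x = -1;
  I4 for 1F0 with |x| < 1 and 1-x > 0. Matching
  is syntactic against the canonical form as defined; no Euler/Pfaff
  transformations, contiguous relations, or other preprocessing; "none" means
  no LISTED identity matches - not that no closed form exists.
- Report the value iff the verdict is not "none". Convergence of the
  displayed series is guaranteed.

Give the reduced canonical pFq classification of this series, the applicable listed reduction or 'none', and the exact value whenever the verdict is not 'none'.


First insight: with t_0 = -2, (1)_k (prefactor -2) is k! itself.
Step ratio: r(k) = 1 * (k-1/2) (k+1) / [(k+9/2) (k+1)] ; factor over Q: parameters, x = 1, and C = -2.

Reduced: x = 1, 2F1, upper = {-1/2, 1}, lower = {9/2}, C = -2. Verdict at x = 1: Gauss (I1, integer-parameter pattern) matches (x = 1: the Gamma ratio telescopes since c-a-b = 4 > 0 and a = 1 in Z>0). Its exact value is -7/4.


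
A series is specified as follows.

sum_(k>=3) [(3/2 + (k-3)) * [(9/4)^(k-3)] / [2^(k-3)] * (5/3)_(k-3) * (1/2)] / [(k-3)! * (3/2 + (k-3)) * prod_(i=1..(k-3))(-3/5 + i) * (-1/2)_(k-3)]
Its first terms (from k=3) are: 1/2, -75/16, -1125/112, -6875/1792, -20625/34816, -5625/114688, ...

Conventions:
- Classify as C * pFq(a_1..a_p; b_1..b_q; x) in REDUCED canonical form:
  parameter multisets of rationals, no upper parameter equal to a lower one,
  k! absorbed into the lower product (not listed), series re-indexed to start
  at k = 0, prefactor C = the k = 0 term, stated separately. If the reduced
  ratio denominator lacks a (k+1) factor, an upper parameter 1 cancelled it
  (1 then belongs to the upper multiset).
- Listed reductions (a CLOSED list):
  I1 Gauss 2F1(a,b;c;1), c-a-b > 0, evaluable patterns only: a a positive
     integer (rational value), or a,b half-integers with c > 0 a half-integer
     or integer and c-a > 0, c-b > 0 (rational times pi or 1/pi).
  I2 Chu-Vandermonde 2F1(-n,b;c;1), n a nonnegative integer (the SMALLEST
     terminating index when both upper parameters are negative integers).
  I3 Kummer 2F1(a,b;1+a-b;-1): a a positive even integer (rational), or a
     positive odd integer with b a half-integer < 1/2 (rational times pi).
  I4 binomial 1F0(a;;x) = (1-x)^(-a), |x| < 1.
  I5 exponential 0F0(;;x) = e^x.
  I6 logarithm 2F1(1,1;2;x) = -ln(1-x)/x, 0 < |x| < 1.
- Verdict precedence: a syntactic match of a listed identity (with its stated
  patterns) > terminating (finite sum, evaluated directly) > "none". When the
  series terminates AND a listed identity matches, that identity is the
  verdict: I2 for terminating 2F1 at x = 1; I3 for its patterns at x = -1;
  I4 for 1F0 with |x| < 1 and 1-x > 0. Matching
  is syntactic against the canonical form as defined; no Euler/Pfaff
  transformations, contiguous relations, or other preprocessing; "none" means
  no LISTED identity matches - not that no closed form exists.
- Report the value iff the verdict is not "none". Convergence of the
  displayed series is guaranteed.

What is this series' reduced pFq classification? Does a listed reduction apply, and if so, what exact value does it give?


The series (x = 9/8) is 1F2: upper {5/3}, lower {-1/2, 2/5}, prefactor 1/2. Verdict: none - at argument 9/8 the multisets {5/3} ; {-1/2, 2/5} match no listed identity.

The tell: x = (9/8) and the lower running product (prefactor 1/2) is a rising factorial.
Step ratio: r(k) = (9/8) * (k+5/3) / [(k-1/2) (k+2/5) (k+1)] ; factor over Q: parameters, x = (9/8), and C = 1/2.


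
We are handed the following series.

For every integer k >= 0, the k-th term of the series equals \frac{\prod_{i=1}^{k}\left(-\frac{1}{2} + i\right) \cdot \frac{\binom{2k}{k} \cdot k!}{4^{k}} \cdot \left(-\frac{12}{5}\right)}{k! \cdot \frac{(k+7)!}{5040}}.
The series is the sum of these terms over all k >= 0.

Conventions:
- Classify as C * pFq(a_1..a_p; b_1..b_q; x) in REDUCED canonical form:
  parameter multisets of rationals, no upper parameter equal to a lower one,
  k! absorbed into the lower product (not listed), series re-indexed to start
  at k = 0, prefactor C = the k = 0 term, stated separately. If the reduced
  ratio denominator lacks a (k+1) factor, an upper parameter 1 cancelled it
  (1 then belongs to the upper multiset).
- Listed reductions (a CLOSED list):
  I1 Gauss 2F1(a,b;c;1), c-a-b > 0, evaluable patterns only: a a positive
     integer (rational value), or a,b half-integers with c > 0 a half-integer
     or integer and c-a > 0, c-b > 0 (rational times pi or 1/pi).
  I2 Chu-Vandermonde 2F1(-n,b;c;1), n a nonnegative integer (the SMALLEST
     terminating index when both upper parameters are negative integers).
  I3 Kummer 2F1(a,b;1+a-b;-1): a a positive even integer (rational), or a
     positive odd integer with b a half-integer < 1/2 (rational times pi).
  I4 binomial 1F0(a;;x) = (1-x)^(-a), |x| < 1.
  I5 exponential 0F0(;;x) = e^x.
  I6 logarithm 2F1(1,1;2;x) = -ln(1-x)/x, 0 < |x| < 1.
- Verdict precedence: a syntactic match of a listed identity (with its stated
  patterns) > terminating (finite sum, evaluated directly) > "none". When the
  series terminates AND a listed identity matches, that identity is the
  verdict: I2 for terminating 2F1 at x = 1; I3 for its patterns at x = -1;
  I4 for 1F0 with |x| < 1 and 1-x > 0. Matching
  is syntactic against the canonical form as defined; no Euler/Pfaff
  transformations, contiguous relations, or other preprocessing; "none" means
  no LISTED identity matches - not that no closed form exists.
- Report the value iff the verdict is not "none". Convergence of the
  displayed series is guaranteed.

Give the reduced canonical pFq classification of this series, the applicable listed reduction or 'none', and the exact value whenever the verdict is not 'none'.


At argument 1: a 2F1 with upper {\frac{1}{2}, \frac{1}{2}}, lower {8}, scaled by C = -\frac{12}{5}. Verdict (x = 1): Gauss's theorem I1 (half-integer case) applies (x = 1; upper {\frac{1}{2}, \frac{1}{2}} half-integers, c = 8 in the evaluable pattern). Hence: \left(-\frac{16777216}{2147145}\right) / \pi.

Key observation: with t_0 = -\frac{12}{5}, C(2k,k) (C = -12/5, x = 1) equals 4^k (1/2)_k / k!.
Ratio: r(k) = 1 * (k+\frac{1}{2}) (k+\frac{1}{2}) / [(k+8) (k+1)] - rational in k, leading ratio 1; with t_0 = -\frac{12}{5}, classification follows.


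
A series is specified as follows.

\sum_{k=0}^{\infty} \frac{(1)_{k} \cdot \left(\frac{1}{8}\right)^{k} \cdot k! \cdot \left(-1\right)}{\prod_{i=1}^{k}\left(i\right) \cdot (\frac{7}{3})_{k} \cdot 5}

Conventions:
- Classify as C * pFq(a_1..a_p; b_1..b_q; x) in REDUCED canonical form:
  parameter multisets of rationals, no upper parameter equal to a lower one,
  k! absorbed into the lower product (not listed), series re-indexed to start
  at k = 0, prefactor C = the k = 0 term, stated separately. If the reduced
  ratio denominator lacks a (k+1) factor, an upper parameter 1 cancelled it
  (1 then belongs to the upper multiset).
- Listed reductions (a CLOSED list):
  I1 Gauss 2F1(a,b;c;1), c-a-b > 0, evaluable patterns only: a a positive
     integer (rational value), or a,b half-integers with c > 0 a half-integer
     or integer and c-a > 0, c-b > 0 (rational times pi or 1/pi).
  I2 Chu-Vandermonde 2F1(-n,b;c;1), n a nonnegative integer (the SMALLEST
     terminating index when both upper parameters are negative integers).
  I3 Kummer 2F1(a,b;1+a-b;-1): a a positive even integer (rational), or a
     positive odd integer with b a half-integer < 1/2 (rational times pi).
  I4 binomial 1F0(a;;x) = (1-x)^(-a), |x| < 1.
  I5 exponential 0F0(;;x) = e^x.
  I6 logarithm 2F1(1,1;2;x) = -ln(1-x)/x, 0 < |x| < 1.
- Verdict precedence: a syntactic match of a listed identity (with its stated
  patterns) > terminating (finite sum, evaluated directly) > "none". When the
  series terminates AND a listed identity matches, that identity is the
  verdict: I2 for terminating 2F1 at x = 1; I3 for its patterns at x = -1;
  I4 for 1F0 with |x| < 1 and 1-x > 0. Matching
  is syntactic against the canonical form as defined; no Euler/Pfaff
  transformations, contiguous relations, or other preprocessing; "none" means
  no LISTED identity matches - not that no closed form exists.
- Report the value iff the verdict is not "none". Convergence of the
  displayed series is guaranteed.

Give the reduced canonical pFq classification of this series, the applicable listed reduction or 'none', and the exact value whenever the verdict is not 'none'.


Classification (C = -\frac{1}{5}): 2F1 with upper {1, 1}, lower {\frac{7}{3}}, argument x = \frac{1}{8}. Verdict: none - at argument \frac{1}{8} the multisets {1, 1} ; {\frac{7}{3}} match no listed identity.

First insight: x = \frac{1}{8} and the constant factors (C = -1/5, x = 1/8) combine into one prefactor.
Consecutive-term ratio: r(k) = \frac{1}{8} * (k+1) (k+1) / [(k+\frac{7}{3}) (k+1)] ; factor over Q: parameters, x = \frac{1}{8}, and C = -\frac{1}{5}.


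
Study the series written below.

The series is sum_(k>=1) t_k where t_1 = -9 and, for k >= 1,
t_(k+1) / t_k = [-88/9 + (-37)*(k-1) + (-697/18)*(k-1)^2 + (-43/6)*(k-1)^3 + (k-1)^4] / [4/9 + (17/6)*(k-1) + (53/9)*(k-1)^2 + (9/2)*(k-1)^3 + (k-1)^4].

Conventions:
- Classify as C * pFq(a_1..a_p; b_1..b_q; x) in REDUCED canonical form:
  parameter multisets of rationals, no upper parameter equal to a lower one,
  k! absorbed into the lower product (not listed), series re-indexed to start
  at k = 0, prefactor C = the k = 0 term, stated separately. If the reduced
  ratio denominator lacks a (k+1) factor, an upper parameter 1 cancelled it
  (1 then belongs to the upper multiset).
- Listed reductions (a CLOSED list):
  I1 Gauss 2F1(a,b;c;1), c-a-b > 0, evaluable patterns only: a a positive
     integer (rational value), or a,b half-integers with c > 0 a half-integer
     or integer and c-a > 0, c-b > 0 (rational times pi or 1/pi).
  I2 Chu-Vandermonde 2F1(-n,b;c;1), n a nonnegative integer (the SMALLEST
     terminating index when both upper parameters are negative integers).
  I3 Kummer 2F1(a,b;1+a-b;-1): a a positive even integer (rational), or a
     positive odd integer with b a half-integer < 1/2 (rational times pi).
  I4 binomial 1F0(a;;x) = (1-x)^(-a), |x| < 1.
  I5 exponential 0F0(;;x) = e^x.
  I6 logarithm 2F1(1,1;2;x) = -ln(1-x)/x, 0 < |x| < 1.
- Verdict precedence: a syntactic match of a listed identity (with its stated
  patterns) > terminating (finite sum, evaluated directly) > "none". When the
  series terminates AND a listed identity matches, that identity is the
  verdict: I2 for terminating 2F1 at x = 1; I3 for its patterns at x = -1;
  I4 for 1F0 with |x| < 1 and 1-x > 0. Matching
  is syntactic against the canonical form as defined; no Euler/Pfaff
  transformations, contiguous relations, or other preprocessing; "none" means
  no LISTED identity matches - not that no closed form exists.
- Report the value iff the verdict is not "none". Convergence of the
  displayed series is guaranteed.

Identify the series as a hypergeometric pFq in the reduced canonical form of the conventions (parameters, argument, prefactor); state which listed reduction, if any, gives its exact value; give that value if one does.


This is -9 * 2F1(-11, 2/3; 1/3; 1) in reduced canonical form. Verdict: Chu-Vandermonde (I2) fires (terminating 2F1 at x = 1 with n = 11, b = 2/3, c = 1/3). Its exact value is 102051/82460.

Key observation: t_0 = -9 here, and the parameter 8/3 appears in both the upper and lower lists and cancels (alongside the other common factor).
Adjacent-term ratio: r(k) = 1 * (k-11) (k+2/3) / [(k+1/3) (k+1)] - rational; roots negated = parameters, x = 1, C = -9.


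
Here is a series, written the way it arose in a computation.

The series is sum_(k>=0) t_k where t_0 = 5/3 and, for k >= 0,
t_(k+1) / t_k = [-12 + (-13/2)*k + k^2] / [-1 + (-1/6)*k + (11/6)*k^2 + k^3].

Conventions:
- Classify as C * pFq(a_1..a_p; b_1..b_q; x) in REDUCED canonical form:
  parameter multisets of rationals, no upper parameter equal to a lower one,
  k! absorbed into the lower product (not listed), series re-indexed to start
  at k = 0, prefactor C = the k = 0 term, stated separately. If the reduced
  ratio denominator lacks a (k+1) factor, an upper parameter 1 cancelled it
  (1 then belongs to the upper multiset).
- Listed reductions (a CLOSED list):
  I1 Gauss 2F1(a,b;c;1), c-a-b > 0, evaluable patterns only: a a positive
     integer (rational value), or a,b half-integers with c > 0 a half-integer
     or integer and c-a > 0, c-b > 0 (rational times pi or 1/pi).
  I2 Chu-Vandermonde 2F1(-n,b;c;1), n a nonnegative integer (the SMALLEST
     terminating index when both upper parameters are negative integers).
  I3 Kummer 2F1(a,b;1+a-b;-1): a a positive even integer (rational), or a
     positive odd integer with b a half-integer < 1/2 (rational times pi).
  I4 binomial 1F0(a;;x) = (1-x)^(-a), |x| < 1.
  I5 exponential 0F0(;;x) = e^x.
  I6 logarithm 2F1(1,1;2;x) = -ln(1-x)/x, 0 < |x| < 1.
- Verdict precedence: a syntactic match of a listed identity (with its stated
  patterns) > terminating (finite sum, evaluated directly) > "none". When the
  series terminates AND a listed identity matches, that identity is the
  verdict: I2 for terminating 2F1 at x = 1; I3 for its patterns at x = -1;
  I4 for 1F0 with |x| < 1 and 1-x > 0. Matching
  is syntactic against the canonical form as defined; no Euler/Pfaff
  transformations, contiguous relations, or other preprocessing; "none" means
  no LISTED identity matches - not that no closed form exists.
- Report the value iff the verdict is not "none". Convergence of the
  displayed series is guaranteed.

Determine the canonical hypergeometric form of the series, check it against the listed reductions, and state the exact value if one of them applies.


This is 5/3 * 1F1(-8; -2/3; 1) in reduced canonical form. Verdict: terminating (-8 upstairs). 9 nonzero terms in all; added directly. Sum: -7981849/1327872.

Key observation: from the first term 5/3: the ratio is unreduced: k + 3/2 divides both sides (C = 5/3).
Term ratio: r(k) = 1 * (k-8) / [(k-2/3) (k+1)] ; factor over Q: parameters, x = 1, and C = 5/3.


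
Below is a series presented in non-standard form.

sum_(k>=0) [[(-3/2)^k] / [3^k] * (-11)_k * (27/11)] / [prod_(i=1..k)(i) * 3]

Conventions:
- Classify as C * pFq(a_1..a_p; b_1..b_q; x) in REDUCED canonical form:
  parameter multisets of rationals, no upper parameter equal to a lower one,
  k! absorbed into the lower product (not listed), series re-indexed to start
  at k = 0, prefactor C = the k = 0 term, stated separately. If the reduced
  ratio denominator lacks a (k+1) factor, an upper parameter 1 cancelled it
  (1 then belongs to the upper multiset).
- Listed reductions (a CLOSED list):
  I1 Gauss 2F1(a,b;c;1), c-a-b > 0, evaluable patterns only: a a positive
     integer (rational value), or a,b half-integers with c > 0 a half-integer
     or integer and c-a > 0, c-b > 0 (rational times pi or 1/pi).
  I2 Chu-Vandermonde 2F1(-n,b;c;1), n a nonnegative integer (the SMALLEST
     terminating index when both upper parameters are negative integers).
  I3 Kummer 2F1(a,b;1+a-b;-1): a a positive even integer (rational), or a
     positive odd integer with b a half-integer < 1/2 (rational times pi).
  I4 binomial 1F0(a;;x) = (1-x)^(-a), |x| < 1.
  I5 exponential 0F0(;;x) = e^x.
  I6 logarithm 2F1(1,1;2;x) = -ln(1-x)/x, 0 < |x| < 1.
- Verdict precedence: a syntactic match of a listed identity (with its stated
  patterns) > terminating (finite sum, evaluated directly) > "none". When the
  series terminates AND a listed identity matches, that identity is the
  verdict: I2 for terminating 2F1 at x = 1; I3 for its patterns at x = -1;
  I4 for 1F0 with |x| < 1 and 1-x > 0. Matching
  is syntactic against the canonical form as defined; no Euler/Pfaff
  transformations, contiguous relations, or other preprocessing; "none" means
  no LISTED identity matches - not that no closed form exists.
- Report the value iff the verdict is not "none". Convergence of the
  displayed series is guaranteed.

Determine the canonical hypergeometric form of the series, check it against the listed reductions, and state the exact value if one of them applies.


Prefactor 9/11, argument -1/2: 1F0 with upper {-11} over lower {-}. Verdict at x = -1/2: the binomial series (I4) matches (the 1F0 binomial series: exponent 11, x = -1/2). Its exact value is 1594323/22528.

First insight: x = (-1/2) and the product of the first k integers (C = 9/11, x = -1/2) is k!.
Adjacent-term ratio: r(k) = (-1/2) * (k-11) / [(k+1)] - rational; roots negated = parameters, x = (-1/2), C = 9/11.


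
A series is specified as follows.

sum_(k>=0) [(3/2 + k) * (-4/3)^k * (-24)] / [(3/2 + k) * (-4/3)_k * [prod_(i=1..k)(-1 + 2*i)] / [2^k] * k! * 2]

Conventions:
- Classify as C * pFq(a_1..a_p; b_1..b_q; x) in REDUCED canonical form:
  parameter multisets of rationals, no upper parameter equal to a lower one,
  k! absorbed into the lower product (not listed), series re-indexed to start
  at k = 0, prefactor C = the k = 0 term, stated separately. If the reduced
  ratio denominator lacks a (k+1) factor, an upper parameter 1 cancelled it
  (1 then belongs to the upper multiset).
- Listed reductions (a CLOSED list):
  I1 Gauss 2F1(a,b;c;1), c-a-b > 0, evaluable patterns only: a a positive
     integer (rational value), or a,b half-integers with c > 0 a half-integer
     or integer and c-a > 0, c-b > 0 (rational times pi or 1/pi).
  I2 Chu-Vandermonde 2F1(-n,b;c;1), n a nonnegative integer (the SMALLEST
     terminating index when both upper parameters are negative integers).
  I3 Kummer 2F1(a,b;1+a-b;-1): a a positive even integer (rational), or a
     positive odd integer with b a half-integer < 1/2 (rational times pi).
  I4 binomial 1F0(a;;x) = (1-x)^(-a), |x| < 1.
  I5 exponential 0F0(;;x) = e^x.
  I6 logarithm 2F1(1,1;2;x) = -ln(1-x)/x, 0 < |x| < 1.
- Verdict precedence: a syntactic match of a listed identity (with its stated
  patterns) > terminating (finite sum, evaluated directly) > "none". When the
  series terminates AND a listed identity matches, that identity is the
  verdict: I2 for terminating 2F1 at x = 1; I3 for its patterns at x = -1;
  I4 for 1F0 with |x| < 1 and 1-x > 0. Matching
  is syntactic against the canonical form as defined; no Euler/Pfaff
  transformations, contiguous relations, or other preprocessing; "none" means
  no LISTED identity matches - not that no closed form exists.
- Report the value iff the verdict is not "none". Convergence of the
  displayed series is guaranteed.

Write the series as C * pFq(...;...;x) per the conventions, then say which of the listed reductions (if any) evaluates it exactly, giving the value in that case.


Reduced: x = -4/3, 0F2, upper = {-}, lower = {-4/3, 1/2}, C = -12. Verdict: none. Every listed pattern misses the 0F2 form at -4/3, upper {-}.

The tell: with t_0 = -12, the factor k + 3/2 cancels (top and bottom), leaving C = -12, x = -4/3.
Term ratio: r(k) = (-4/3) * 1 / [(k-4/3) (k+1/2) (k+1)] - rational in k, leading ratio (-4/3); with t_0 = -12, classification follows.


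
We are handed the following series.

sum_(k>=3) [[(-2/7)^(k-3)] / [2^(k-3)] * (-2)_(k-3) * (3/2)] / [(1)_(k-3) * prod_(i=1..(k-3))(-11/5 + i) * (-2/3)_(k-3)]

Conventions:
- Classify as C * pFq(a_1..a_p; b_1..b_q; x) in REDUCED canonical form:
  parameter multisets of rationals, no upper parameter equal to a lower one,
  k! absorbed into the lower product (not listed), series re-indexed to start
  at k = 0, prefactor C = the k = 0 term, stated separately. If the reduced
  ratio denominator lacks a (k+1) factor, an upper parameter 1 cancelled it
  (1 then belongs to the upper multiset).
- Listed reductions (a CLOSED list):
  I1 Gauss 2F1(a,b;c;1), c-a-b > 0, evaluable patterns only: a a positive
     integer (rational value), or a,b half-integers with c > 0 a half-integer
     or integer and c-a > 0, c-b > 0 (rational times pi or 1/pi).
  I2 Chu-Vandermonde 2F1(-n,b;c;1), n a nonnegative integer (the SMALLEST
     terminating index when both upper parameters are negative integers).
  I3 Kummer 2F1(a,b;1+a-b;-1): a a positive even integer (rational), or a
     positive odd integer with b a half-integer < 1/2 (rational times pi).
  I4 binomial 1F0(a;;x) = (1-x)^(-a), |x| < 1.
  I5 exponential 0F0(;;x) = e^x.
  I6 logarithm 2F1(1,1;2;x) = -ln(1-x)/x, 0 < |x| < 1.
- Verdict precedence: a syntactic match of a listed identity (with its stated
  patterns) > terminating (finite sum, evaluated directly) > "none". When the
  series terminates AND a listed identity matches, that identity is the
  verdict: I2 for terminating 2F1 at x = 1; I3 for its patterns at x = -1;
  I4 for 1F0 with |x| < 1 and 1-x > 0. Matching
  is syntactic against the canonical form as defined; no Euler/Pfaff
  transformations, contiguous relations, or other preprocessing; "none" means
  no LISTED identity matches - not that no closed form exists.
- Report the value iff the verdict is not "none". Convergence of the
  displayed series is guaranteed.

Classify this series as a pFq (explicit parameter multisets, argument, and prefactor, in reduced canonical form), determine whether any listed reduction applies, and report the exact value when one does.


The tell: t_0 = 3/2 here, and the two k-th powers (prefactor 3/2) combine into one argument.
Adjacent-term ratio: r(k) = (-1/7) * (k-2) / [(k-6/5) (k-2/3) (k+1)] - rational in k. x = (-1/7); t_0 = 3/2; negate the roots.

This is 3/2 * 1F2(-2; -6/5, -2/3; -1/7) in reduced canonical form. Verdict: terminating. With -2 upstairs the series is a 3-term polynomial sum; evaluated term by term. Sum: 573/392.


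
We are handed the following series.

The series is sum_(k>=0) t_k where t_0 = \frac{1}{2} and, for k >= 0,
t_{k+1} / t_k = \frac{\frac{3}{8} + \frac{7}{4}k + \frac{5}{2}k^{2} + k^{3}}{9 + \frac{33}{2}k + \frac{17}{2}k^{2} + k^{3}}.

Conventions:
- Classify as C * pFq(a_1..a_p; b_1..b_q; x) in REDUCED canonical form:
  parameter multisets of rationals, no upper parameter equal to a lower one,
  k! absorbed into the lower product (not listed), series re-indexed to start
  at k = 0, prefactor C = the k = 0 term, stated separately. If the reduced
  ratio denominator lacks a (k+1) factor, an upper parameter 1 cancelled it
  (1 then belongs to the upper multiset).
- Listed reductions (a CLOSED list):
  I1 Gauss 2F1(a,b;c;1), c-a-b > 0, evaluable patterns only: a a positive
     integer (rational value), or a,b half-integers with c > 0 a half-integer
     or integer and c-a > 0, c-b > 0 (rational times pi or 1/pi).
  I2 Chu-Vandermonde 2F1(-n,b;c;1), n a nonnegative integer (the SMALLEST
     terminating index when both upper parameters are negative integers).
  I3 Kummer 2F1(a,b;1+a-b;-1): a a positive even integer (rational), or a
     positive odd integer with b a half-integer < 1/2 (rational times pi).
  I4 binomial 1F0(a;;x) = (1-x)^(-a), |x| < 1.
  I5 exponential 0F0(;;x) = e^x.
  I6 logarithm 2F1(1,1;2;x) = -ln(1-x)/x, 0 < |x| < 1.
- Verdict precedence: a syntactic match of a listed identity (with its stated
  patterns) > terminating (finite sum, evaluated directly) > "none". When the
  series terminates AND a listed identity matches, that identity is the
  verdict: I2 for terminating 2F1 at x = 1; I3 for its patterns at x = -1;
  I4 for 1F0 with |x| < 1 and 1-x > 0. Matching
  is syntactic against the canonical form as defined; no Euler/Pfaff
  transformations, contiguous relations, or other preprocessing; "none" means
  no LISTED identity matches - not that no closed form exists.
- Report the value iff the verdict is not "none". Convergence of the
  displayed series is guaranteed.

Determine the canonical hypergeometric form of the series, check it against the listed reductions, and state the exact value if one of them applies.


At argument 1: a 2F1 with upper {\frac{1}{2}, \frac{1}{2}}, lower {6}, scaled by C = \frac{1}{2}. Verdict: this is Gauss (I1, half-integer pattern) (x = 1; upper {\frac{1}{2}, \frac{1}{2}} half-integers, c = 6 in the evaluable pattern). Hence: \frac{32768}{19845} / \pi.

Structural cue: x = 1 and cancel k + 3/2 from the displayed ratio first; then C = 1/2, x = 1.
Ratio: r(k) = 1 * (k+\frac{1}{2}) (k+\frac{1}{2}) / [(k+6) (k+1)] - rational in k, leading ratio 1; with t_0 = \frac{1}{2}, classification follows.


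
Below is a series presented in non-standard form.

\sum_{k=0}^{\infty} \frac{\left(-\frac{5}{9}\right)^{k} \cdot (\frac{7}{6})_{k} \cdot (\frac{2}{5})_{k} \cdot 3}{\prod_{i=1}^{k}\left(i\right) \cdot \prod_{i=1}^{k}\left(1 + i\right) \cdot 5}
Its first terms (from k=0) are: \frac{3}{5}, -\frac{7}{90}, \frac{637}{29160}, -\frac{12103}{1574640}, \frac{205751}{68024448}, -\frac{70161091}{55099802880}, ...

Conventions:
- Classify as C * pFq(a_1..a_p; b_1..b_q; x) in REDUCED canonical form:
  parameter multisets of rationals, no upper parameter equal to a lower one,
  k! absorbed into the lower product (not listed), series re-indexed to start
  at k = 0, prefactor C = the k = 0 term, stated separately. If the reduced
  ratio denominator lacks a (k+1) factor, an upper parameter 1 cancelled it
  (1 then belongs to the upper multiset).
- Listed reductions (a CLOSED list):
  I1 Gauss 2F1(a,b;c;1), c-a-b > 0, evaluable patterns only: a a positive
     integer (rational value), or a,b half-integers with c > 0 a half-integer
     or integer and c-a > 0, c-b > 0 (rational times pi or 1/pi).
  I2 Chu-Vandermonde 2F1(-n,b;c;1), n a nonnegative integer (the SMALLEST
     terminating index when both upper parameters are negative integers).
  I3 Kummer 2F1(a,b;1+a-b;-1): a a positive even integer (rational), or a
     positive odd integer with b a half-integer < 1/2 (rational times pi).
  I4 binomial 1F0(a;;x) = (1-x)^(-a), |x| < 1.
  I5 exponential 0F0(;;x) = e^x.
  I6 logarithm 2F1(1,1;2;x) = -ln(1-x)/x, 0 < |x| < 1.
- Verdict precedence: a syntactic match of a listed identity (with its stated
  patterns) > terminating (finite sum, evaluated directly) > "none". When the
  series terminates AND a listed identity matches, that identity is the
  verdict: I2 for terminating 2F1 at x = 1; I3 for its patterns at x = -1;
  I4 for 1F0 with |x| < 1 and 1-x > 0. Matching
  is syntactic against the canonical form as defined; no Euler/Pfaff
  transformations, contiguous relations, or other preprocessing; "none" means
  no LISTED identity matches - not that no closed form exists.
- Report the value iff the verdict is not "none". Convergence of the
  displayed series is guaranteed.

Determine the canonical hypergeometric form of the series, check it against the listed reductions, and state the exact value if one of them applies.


Canonical form: C = \frac{3}{5} times 2F1 with upper {\frac{2}{5}, \frac{7}{6}}, lower {2}, x = -\frac{5}{9}. Verdict: none - at argument -\frac{5}{9} the multisets {\frac{2}{5}, \frac{7}{6}} ; {2} match no listed identity.

The tell: from the first term \frac{3}{5}: the constant factors (C = 3/5, x = -5/9) combine into one prefactor.
Consecutive-term ratio: r(k) = -\frac{5}{9} * (k+\frac{2}{5}) (k+\frac{7}{6}) / [(k+2) (k+1)] ; factor over Q: parameters, x = -\frac{5}{9}, and C = \frac{3}{5}.


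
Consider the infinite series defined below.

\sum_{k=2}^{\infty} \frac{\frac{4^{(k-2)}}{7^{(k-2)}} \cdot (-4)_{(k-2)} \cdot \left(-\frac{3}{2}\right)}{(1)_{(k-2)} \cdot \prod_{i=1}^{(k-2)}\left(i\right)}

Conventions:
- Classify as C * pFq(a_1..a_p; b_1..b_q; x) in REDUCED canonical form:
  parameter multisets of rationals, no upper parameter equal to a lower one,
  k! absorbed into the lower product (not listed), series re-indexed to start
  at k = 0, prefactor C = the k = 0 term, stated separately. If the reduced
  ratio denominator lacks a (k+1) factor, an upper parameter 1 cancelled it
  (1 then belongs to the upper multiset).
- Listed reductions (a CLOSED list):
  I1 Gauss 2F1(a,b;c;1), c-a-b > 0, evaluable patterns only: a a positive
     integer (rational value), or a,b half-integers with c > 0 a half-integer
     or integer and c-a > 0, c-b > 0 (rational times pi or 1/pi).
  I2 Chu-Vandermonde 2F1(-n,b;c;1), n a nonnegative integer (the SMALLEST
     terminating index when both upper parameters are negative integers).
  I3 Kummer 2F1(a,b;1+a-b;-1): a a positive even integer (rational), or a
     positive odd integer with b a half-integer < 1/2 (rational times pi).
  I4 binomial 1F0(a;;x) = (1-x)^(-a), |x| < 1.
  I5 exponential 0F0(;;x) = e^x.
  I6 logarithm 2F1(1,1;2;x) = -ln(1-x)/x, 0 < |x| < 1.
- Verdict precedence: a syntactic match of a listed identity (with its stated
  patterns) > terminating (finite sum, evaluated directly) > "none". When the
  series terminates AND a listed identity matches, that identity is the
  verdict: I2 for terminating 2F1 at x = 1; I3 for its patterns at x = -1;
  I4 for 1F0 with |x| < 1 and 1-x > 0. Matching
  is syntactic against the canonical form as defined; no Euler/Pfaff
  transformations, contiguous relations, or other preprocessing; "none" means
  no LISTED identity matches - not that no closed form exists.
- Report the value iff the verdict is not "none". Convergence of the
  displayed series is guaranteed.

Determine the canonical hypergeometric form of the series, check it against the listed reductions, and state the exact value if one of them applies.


With C = -\frac{3}{2}: the canonical form is 1F1(-4; 1; \frac{4}{7}). Verdict: terminating. With -4 upstairs the series is a 5-term polynomial sum; evaluated term by term. Value: \frac{3069}{4802}.

Key observation: x = \frac{4}{7} and the product of the first k integers (prefactor -3/2) is k!.
Ratio: r(k) = \frac{4}{7} * (k-4) / [(k+1) (k+1)] - rational; roots negated = parameters, x = \frac{4}{7}, C = -\frac{3}{2}.


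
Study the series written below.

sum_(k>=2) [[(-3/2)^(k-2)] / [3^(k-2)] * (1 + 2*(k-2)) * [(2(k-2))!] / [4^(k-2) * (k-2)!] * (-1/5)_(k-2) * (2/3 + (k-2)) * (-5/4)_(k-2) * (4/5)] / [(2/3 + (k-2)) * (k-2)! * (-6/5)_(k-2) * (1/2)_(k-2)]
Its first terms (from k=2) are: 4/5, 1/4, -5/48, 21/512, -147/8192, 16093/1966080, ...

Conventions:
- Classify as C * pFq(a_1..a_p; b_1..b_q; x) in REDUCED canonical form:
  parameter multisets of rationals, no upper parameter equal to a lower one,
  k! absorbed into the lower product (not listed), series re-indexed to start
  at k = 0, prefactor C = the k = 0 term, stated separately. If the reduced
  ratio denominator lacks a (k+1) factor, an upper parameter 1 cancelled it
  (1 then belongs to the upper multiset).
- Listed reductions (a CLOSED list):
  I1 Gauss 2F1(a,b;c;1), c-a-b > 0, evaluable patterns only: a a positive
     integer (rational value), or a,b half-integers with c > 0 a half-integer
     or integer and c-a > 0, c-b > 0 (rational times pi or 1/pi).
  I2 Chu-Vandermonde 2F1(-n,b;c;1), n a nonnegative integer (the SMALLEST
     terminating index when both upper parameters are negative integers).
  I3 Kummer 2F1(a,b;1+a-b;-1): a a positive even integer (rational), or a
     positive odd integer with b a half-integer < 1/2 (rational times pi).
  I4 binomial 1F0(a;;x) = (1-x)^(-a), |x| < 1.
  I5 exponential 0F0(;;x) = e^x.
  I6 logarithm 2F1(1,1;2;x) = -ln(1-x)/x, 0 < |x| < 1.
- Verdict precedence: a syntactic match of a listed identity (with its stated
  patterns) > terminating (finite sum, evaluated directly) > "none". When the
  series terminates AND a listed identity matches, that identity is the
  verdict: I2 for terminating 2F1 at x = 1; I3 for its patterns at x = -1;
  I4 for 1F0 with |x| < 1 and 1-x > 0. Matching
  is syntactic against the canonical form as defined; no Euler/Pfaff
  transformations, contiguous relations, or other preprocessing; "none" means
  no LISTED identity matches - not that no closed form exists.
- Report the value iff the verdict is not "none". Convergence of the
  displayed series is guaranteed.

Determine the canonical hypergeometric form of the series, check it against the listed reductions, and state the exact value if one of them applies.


The series (x = -1/2) is 3F2: upper {-5/4, -1/5, 3/2}, lower {-6/5, 1/2}, prefactor 4/5. Verdict: none - at argument -1/2 the multisets {-5/4, -1/5, 3/2} ; {-6/5, 1/2} match no listed identity.

First insight: with t_0 = 4/5, the (2k+1) factor (C = 4/5, x = -1/2) shifts (1/2)_k to (3/2)_k.
Ratio: r(k) = (-1/2) * (k-5/4) (k-1/5) (k+3/2) / [(k-6/5) (k+1/2) (k+1)] - poly over poly, x = (-1/2) from leading terms; C = 4/5 at k = 0.


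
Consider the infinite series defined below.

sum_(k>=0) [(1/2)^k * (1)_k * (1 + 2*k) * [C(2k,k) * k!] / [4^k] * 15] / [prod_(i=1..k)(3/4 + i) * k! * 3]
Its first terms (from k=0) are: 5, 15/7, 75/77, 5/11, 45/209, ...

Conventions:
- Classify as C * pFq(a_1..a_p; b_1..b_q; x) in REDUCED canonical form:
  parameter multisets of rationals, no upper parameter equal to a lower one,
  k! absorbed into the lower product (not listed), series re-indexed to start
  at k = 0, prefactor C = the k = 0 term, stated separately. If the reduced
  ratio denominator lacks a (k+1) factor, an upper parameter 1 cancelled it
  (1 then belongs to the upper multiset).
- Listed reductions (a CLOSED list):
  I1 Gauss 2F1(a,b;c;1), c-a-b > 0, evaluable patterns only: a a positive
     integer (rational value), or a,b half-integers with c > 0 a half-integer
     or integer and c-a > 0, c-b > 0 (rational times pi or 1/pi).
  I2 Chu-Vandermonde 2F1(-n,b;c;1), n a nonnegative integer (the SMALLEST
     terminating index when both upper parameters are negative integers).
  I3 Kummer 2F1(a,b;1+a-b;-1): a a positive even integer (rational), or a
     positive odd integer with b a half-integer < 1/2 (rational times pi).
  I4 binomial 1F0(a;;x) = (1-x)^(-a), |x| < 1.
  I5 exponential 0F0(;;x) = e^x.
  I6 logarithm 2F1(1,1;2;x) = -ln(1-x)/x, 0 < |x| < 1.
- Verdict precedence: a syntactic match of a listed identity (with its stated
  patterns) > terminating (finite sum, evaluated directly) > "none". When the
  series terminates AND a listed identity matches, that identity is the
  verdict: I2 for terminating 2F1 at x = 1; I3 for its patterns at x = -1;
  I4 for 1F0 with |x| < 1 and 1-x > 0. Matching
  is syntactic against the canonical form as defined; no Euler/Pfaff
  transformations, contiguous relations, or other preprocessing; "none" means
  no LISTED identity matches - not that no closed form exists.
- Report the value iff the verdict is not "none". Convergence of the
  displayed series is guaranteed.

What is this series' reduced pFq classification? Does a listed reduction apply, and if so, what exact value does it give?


Canonical form: C = 5 times 2F1 with upper {1, 3/2}, lower {7/4}, x = 1/2. Verdict: none here - no I1-I6 shape fits x = 1/2 with lower {7/4}.

Structural cue: t_0 being 5, the (2k+1) factor (prefactor 5) shifts (1/2)_k to (3/2)_k.
Adjacent-term ratio: r(k) = (1/2) * (k+1) (k+3/2) / [(k+7/4) (k+1)] - rational in k. x = (1/2); t_0 = 5; negate the roots.


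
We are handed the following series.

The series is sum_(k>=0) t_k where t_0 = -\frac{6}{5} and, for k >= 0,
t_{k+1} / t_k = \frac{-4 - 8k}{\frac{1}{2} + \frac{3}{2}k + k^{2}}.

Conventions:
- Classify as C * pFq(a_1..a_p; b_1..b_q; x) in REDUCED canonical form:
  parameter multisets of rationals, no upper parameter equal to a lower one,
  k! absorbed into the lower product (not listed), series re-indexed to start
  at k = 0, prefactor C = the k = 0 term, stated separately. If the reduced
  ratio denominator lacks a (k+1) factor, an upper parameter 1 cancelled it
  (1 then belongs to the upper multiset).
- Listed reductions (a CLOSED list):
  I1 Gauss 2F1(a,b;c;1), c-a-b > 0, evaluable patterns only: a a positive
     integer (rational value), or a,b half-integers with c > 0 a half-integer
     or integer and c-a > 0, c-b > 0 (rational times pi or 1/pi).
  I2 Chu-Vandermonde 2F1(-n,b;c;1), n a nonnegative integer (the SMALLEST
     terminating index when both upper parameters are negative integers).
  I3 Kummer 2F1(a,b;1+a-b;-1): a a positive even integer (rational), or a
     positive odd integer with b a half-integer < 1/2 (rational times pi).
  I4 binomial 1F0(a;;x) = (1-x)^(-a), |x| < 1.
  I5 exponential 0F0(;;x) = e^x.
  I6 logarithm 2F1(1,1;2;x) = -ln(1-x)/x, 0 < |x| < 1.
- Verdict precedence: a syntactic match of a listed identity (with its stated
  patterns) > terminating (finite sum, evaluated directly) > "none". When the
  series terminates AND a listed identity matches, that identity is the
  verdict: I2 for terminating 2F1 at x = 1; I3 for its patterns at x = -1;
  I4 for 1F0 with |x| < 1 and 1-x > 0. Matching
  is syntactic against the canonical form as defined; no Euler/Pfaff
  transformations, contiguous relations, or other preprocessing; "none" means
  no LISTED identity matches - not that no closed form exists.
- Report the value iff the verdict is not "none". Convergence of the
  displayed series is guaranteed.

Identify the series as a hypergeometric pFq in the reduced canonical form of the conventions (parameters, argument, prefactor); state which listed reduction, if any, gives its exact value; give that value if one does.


Prefactor -\frac{6}{5}, argument -8: 0F0 with upper {-} over lower {-}. Verdict: the I5 exponential reduction fires (the 0F0 exponential series at x = -8). Hence: \left(-\frac{6}{5}\right) \cdot e^{-8}.

First insight: with t_0 = -\frac{6}{5}, cancel k + 1/2 from the displayed ratio first; then C = -6/5, x = -8.
Term ratio: r(k) = -8 * 1 / [(k+1)] ; factor over Q: parameters, x = -8, and C = -\frac{6}{5}.


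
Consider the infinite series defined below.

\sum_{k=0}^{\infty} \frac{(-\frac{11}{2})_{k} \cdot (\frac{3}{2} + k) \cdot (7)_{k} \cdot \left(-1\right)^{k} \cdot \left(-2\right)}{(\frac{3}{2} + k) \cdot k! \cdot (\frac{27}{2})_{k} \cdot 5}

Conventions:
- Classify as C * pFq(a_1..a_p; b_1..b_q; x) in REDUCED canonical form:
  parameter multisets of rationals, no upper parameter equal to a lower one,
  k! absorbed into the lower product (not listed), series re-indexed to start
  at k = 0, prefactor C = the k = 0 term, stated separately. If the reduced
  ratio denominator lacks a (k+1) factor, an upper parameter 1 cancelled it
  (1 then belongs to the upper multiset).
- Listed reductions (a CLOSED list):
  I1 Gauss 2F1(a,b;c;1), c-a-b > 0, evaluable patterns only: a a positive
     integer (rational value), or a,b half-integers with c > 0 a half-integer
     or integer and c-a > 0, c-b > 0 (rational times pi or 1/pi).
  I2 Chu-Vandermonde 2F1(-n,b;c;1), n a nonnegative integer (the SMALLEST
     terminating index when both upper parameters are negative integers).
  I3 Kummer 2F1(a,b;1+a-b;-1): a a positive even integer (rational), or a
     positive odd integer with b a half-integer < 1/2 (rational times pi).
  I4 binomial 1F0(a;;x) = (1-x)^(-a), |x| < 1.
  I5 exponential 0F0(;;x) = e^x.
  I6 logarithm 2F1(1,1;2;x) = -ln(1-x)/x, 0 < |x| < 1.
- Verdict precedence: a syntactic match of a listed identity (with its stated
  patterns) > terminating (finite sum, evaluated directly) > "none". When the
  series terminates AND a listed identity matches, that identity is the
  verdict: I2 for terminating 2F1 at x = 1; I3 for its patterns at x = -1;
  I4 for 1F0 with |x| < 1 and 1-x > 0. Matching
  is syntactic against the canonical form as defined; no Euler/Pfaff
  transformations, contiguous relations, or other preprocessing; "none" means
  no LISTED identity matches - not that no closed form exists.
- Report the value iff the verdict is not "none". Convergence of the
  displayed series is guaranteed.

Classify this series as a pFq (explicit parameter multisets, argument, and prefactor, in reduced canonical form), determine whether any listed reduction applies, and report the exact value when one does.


This is -\frac{2}{5} * 2F1(-\frac{11}{2}, 7; \frac{27}{2}; -1) in reduced canonical form. Verdict (x = -1): the Kummer evaluation I3 applies (x = -1; c = \frac{27}{2} equals 1+a-b for upper {-\frac{11}{2}, 7}: listed pattern). Exact value: \left(-\frac{185910725}{134217728}\right) \cdot \pi.

Structural cue: from the first term -\frac{2}{5}: the constant factors (C = -2/5, x = -1) combine into one prefactor.
Step ratio: r(k) = -1 * (k-\frac{11}{2}) (k+7) / [(k+\frac{27}{2}) (k+1)] - rational; roots negated = parameters, x = -1, C = -\frac{2}{5}.
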